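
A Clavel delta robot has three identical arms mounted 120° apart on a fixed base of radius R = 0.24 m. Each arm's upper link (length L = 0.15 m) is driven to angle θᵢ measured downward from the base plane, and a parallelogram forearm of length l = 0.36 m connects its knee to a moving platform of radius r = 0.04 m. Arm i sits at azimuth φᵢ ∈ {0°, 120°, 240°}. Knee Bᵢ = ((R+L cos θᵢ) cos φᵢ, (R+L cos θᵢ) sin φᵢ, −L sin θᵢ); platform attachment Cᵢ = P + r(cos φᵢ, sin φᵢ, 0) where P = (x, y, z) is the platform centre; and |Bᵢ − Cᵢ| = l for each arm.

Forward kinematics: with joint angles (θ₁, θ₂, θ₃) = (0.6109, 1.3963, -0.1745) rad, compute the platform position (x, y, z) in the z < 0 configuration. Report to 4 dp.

S1 = (0.3229·cos0.0°, 0.3229·sin0.0°, -0.0860) = (0.3229, 0.0000, -0.0860)
S2 = (0.2260·cos120.0°, 0.2260·sin120.0°, -0.1477) = (-0.1130, 0.1958, -0.1477)
S3 = (0.3477·cos240.0°, 0.3477·sin240.0°, 0.0260) = (-0.1739, -0.3011, 0.0260)
eliminate P² terms by subtracting sphere 1 from 2 and 3
[-0.8718 0.3915 -0.1234]·P = -0.0387;  [-0.9935 -0.6023 0.2242]·P = 0.0099
det = 0.9140;  x = 0.0213+0.0147z,  y = -0.0516+0.3479z
sphere 1 gives Az²+Bz+C=0 with A=1.1212, B=0.1273, C=-0.0286;  B²−4AC=0.1443;  roots -0.2262, 0.1127;  negative root z = -0.2262
x = 0.0179, y = -0.1303

(0.0179, -0.1303, -0.2262)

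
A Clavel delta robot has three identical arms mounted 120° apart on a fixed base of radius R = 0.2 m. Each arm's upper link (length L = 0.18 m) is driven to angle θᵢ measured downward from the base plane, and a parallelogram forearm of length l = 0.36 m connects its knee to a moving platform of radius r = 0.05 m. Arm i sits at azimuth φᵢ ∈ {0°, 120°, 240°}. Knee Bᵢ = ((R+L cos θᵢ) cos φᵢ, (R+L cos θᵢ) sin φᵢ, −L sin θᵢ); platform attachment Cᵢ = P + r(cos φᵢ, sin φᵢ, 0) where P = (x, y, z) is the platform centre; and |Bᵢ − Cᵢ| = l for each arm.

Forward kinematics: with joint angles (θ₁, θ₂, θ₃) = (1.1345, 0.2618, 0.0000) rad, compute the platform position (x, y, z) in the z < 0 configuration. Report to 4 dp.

arm 1 at φ=0.0°: ρ1 = 0.2261;  O1 = (0.2261, 0.0000, -0.1631)
φ2=120.0°: virtual centre (-0.1619, 0.2805, -0.0466), radius l
arm 3 at φ=240.0°: ρ3 = 0.3300;  O3 = (-0.1650, -0.2858, 0.0000)
eliminate P² terms by subtracting sphere 1 from 2 and 3
[-0.7760 0.5610 0.2331]·P = 0.0293;  [-0.7821 -0.5716 0.3263]·P = 0.0312
det = 0.8823;  x = -0.0388+0.3585z,  y = -0.0014+0.0803z
into |P−O₁|² = l²: 1.1349z² + 0.1361z + -0.0328 = 0;  Δ = 0.1675;  z = -0.2403 or 0.1203 → z<0 root = -0.2403
x = -0.1250, y = -0.0207

(-0.1250, -0.0207, -0.2403)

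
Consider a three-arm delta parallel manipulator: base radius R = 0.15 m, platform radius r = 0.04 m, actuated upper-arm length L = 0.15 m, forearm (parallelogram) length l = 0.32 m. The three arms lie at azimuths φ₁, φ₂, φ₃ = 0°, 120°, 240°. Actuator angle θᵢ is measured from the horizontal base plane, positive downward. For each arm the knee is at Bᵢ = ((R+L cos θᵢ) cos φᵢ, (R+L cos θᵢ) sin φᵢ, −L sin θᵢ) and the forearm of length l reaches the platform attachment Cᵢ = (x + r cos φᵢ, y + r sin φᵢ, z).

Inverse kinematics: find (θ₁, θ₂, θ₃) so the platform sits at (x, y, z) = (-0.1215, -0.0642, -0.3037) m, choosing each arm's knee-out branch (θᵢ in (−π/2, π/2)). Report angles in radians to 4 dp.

θ₁ = 1.3092, θ₂ = 0.7854, θ₃ = 0.1748

rotate P by −φ1: (-0.1215, -0.0642, -0.3037)
  A=0.2315, B=-0.3037, C=(l²−L²−A²−y'²−z²)/(2L)=-0.2335
  √(A²+B²)=0.3819;  θ1 = -0.9195+2.2287 ≈ 1.3092
φ2=120.0° → target in arm frame (0.0052, 0.1373)
  A=0.1048, B=-0.3037, C=(l²−L²−A²−y'²−z²)/(2L)=-0.1406
  √(A²+B²)=0.3213;  θ2 = -1.2384+2.0238 ≈ 0.7854
arm 3 (φ=240.0°): x'=0.1163, y'=-0.0731
  A=-0.0063, B=-0.3037, C=(l²−L²−A²−y'²−z²)/(2L)=-0.0591
  θ3 = atan2(B,A) + arccos(C/0.3038) = 0.1748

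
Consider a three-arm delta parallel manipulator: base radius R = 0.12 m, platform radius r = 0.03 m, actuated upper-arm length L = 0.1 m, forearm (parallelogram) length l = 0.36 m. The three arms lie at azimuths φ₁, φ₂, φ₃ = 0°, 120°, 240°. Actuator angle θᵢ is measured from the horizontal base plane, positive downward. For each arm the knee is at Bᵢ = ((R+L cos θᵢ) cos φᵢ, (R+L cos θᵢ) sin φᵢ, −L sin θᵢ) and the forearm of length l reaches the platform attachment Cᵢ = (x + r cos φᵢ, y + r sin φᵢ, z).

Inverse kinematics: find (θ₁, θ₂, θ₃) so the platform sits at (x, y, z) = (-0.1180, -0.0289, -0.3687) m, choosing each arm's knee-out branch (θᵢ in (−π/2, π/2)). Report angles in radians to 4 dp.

arm 1 (φ=0.0°): x'=-0.1180, y'=-0.0289
  A=0.2080, B=-0.3687, C=(l²−L²−A²−y'²−z²)/(2L)=-0.3022
  θ1 = atan2(B,A) + arccos(C/0.4233) = 1.3086
arm 2 (φ=120.0°): x'=0.0340, y'=0.1166
  A cos θ + B sin θ = C:  0.0560·cos θ + -0.3687·sin θ = -0.1654
  γ=atan2(-0.3687,0.0560)=-1.4200;  ψ=arccos(-0.4436)=2.0304;  θ2=γ+ψ≈0.6104
rotate P by −φ3: (0.0840, -0.0877, -0.3687)
  e−x'=0.0060;  (l²−L²−(e−x')²−y'²−z²)/2L = -0.1204
  √(A²+B²)=0.3687;  θ3 = -1.5546+1.9033 ≈ 0.3487

θ₁ = 1.3086, θ₂ = 0.6104, θ₃ = 0.3487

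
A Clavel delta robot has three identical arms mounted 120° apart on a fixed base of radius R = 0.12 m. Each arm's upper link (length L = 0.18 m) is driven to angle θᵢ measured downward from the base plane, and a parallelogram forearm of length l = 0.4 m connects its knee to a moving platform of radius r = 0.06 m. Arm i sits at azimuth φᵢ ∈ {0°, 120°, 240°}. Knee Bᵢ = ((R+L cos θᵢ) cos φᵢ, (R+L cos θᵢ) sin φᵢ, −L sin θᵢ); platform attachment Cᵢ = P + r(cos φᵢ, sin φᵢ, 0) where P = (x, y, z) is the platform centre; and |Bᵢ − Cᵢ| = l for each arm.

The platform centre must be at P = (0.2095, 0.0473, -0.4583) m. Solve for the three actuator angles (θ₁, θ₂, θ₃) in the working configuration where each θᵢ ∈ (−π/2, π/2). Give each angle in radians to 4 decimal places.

arm 1 (φ=0.0°): x'=0.2095, y'=0.0473
  A cos θ + B sin θ = C:  -0.1495·cos θ + -0.4583·sin θ = -0.2973
  √(A²+B²)=0.4821;  θ1 = -1.8861+2.2354 ≈ 0.3492
arm 2 (φ=120.0°): x'=-0.0638, y'=-0.2051
  A cos θ + B sin θ = C:  0.1238·cos θ + -0.4583·sin θ = -0.3884
  γ=atan2(-0.4583,0.1238)=-1.3070;  ψ=arccos(-0.8181)=2.5290;  θ2=γ+ψ≈1.2220
rotate P by −φ3: (-0.1457, 0.1578, -0.4583)
  A=0.2057, B=-0.4583, C=(l²−L²−A²−y'²−z²)/(2L)=-0.4157
  γ=atan2(-0.4583,0.2057)=-1.1489;  ψ=arccos(-0.8275)=2.5455;  θ3=γ+ψ≈1.3966

θ₁ = 0.3492, θ₂ = 1.2220, θ₃ = 1.3966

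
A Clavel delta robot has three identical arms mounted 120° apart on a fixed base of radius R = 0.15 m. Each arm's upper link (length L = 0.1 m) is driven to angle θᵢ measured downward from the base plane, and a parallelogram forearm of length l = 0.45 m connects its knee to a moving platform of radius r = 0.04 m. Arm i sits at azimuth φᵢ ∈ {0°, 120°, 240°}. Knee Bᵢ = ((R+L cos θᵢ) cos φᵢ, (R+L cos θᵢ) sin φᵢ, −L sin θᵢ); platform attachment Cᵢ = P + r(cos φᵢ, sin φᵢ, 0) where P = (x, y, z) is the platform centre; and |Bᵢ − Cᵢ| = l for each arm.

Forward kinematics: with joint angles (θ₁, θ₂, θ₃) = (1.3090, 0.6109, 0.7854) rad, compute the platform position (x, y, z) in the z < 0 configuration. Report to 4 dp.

arm 1 at φ=0.0°: e+L cos θ1 = 0.1359;  O1 = (0.1359, 0.0000, -0.0966)
O2 = (0.1919·cos120.0°, 0.1919·sin120.0°, -0.0574) = (-0.0960, 0.1662, -0.0574)
arm 3 at φ=240.0°: e+L cos θ3 = 0.1807;  O3 = (-0.0904, -0.1565, -0.0707)
|O₂|²−|O₁|² = 0.0123;  |O₃|²−|O₁|² = 0.0099
linear system: -0.4637x+0.3324y = 0.0123−0.0785z; -0.4525x+-0.3130y = 0.0099−0.0518z
Cramer: x(z) = -0.0241+0.1413z;  y(z) = 0.0034-0.0389z
sphere 1 gives Az²+Bz+C=0 with A=1.0215, B=0.1477, C=-0.1675;  B²−4AC=0.7064;  roots -0.4837, 0.3391;  negative root z = -0.4837
x = -0.0925, y = 0.0222

(-0.0925, 0.0222, -0.4837)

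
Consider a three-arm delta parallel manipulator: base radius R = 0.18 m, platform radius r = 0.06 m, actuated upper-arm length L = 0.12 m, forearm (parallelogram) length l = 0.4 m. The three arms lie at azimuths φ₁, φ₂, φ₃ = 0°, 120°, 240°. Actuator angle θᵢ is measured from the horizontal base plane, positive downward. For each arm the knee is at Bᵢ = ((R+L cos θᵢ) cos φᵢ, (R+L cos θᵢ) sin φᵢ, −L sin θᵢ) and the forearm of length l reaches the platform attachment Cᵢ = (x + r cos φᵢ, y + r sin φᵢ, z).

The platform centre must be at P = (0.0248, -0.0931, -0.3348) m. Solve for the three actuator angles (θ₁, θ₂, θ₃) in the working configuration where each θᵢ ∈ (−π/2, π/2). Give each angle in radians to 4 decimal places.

θ₁ = 0.0870, θ₂ = 0.6983, θ₃ = -0.1747

φ1=0.0° → target in arm frame (0.0248, -0.0931)
  A cos θ + B sin θ = C:  0.0952·cos θ + -0.3348·sin θ = 0.0657
  θ1 = atan2(B,A) + arccos(C/0.3481) = 0.0870
rotate P by −φ2: (-0.0930, 0.0251, -0.3348)
  A=0.2130, B=-0.3348, C=(l²−L²−A²−y'²−z²)/(2L)=-0.0521
  γ=atan2(-0.3348,0.2130)=-1.0041;  ψ=arccos(-0.1313)=1.7024;  θ2=γ+ψ≈0.6983
φ3=240.0° → target in arm frame (0.0682, 0.0680)
  A=0.0518, B=-0.3348, C=(l²−L²−A²−y'²−z²)/(2L)=0.1092
  γ=atan2(-0.3348,0.0518)=-1.4174;  ψ=arccos(0.3222)=1.2427;  θ3=γ+ψ≈-0.1747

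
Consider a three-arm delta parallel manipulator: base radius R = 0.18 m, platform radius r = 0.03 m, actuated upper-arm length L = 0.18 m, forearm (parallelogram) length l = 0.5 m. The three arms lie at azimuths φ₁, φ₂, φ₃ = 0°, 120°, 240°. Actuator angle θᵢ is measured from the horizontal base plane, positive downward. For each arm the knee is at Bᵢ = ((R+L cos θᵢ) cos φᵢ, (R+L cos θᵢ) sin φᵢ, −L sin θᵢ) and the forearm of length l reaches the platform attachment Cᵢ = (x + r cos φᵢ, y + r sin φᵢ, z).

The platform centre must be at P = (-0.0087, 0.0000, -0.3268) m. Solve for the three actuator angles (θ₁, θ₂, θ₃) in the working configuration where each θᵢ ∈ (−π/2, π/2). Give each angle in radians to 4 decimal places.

arm 1 (φ=0.0°): x'=-0.0087, y'=0.0000
  A=0.1587, B=-0.3268, C=(l²−L²−A²−y'²−z²)/(2L)=0.2378
  √(A²+B²)=0.3633;  θ1 = -1.1187+0.8571 ≈ -0.2616
φ2=120.0° → target in arm frame (0.0043, 0.0075)
  A=0.1457, B=-0.3268, C=(l²−L²−A²−y'²−z²)/(2L)=0.2487
  γ=atan2(-0.3268,0.1457)=-1.1515;  ψ=arccos(0.6951)=0.8022;  θ2=γ+ψ≈-0.3493
rotate P by −φ3: (0.0044, -0.0075, -0.3268)
  e−x'=0.1457;  (l²−L²−(e−x')²−y'²−z²)/2L = 0.2487
  θ3 = atan2(B,A) + arccos(C/0.3578) = -0.3493

θ₁ = -0.2616, θ₂ = -0.3493, θ₃ = -0.3493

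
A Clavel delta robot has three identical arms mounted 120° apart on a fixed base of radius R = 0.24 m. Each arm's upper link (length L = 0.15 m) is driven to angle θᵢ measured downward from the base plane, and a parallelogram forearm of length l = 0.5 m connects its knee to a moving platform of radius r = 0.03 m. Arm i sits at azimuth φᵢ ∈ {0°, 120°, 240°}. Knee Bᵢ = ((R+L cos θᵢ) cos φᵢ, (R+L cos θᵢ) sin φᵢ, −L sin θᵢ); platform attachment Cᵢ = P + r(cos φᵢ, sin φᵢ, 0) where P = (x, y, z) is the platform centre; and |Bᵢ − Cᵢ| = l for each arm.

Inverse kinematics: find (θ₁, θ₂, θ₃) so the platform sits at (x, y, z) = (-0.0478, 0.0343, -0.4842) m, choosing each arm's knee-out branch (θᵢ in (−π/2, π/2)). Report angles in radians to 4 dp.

arm 1 (φ=0.0°): x'=-0.0478, y'=0.0343
  A cos θ + B sin θ = C:  0.2578·cos θ + -0.4842·sin θ = -0.2486
  √(A²+B²)=0.5486;  θ1 = -1.0815+2.0412 ≈ 0.9596
arm 2 (φ=120.0°): x'=0.0536, y'=0.0242
  A cos θ + B sin θ = C:  0.1564·cos θ + -0.4842·sin θ = -0.1067
  γ=atan2(-0.4842,0.1564)=-1.2584;  ψ=arccos(-0.2096)=1.7820;  θ2=γ+ψ≈0.5236
arm 3 (φ=240.0°): x'=-0.0058, y'=-0.0585
  e−x'=0.2158;  (l²−L²−(e−x')²−y'²−z²)/2L = -0.1898
  γ=atan2(-0.4842,0.2158)=-1.1515;  ψ=arccos(-0.3581)=1.9370;  θ3=γ+ψ≈0.7855

θ₁ = 0.9596, θ₂ = 0.5236, θ₃ = 0.7855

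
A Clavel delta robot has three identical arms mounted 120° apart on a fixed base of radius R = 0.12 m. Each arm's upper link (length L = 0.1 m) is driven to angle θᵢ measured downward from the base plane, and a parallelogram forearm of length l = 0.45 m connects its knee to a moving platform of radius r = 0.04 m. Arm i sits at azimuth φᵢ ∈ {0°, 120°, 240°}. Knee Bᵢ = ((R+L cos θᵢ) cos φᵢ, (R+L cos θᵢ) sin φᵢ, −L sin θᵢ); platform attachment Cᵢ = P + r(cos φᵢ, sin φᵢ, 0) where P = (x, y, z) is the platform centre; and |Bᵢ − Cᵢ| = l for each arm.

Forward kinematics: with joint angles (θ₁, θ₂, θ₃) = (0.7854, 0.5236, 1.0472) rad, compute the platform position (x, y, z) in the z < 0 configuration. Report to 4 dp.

(0.0013, 0.0809, -0.4874)

O1 = (0.1507·cos0.0°, 0.1507·sin0.0°, -0.0707) = (0.1507, 0.0000, -0.0707)
φ2=120.0°: virtual centre (-0.0833, 0.1443, -0.0500), radius l
φ3=240.0°: virtual centre (-0.0650, -0.1126, -0.0866), radius l
|O₂|²−|O₁|² = 0.0025;  |O₃|²−|O₁|² = -0.0033
plane₁₂: -0.4680x+0.2886y+0.0414z = 0.0025
det = 0.2299;  x = 0.0017+0.0007z,  y = 0.0115+-0.1424z
quadratic in z: (1.0203)z²+(0.1379)z+(-0.1752)=0, √Δ=0.8567 → z ∈ {-0.4874, 0.3522}; z = -0.4874 (taking z<0)
x = 0.0013, y = 0.0809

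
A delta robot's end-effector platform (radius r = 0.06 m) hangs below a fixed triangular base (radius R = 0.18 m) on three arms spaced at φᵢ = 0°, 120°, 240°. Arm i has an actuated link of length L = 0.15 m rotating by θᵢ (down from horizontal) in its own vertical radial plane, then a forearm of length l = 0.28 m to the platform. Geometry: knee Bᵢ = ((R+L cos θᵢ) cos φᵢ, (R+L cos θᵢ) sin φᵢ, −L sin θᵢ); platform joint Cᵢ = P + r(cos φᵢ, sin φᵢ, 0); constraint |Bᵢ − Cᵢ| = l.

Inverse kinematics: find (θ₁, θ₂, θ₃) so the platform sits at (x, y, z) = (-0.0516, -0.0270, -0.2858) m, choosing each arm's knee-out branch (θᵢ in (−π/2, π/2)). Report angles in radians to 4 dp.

φ1=0.0° → target in arm frame (-0.0516, -0.0270)
  A cos θ + B sin θ = C:  0.1716·cos θ + -0.2858·sin θ = -0.1865
  √(A²+B²)=0.3334;  θ1 = -1.0301+2.1646 ≈ 1.1345
φ2=120.0° → target in arm frame (0.0024, 0.0582)
  A cos θ + B sin θ = C:  0.1176·cos θ + -0.2858·sin θ = -0.1433
  √(A²+B²)=0.3090;  θ2 = -1.1805+2.0530 ≈ 0.8725
arm 3 (φ=240.0°): x'=0.0492, y'=-0.0312
  A cos θ + B sin θ = C:  0.0708·cos θ + -0.2858·sin θ = -0.1059
  γ=atan2(-0.2858,0.0708)=-1.3279;  ψ=arccos(-0.3597)=1.9387;  θ3=γ+ψ≈0.6108

θ₁ = 1.1345, θ₂ = 0.8725, θ₃ = 0.6108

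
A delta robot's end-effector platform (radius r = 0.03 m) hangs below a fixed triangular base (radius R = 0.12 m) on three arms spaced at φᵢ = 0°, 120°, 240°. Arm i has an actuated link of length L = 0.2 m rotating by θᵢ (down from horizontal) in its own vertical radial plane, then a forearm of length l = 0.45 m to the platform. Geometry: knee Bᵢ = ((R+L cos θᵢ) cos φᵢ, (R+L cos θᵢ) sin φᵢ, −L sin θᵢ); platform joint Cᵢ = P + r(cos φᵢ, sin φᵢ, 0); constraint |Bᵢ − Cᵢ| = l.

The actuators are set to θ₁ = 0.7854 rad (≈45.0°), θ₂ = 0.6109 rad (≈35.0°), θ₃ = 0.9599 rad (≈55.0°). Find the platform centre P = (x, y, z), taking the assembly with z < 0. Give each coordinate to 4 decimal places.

φ1=0.0°: virtual centre (0.2314, 0.0000, -0.1414), radius l
centre 2 = (0.2538·cos120.0°, 0.2538·sin120.0°, -0.1147) = (-0.1269, 0.2198, -0.1147)
arm 3 at φ=240.0°: ρ3 = 0.2047;  centre 3 = (-0.1024, -0.1773, -0.1638)
subtract pairs → two planes through P
linear system: -0.7167x+0.4396y = 0.0040−0.0534z; -0.6676x+-0.3546y = -0.0048−-0.0448z
det = 0.5476;  x = 0.0012+-0.0014z,  y = 0.0112+-0.1237z
sphere 1 gives Az²+Bz+C=0 with A=1.0153, B=0.2807, C=-0.1294;  B²−4AC=0.6043;  roots -0.5211, 0.2446;  negative root z = -0.5211
x = 0.0020, y = 0.0757

(0.0020, 0.0757, -0.5211)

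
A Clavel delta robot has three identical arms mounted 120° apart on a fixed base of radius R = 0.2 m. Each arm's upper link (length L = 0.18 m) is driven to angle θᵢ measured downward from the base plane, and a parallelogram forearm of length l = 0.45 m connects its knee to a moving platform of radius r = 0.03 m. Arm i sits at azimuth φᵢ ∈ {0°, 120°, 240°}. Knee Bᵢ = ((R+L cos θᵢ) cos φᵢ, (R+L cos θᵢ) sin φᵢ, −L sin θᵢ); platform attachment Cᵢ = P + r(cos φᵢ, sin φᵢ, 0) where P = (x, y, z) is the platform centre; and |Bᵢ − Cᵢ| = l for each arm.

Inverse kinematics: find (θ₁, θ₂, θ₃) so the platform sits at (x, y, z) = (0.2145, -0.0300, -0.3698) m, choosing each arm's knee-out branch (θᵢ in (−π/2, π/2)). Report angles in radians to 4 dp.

θ₁ = -0.3490, θ₂ = 1.2217, θ₃ = 1.0474

rotate P by −φ1: (0.2145, -0.0300, -0.3698)
  A cos θ + B sin θ = C:  -0.0445·cos θ + -0.3698·sin θ = 0.0846
  √(A²+B²)=0.3725;  θ1 = -1.6906+1.3416 ≈ -0.3490
arm 2 (φ=120.0°): x'=-0.1332, y'=-0.1708
  e−x'=0.3032;  (l²−L²−(e−x')²−y'²−z²)/2L = -0.2438
  θ2 = atan2(B,A) + arccos(C/0.4782) = 1.2217
rotate P by −φ3: (-0.0813, 0.2008, -0.3698)
  A cos θ + B sin θ = C:  0.2513·cos θ + -0.3698·sin θ = -0.1947
  γ=atan2(-0.3698,0.2513)=-0.9740;  ψ=arccos(-0.4355)=2.0214;  θ3=γ+ψ≈1.0474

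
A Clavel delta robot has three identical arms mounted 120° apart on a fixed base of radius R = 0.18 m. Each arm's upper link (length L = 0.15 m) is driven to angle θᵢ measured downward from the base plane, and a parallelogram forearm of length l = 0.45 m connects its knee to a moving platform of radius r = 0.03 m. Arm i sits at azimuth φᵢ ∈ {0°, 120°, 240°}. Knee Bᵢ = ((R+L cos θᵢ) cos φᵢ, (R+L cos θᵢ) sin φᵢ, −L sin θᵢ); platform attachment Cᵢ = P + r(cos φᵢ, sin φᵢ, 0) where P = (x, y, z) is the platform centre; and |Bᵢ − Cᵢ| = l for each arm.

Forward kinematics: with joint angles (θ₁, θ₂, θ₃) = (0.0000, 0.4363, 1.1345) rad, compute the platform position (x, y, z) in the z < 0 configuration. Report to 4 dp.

arm 1 at φ=0.0°: (R−r)+L cos θ1 = 0.3000;  centre 1 = (0.3000, 0.0000, 0.0000)
φ2=120.0°: virtual centre (-0.1430, 0.2476, -0.0634), radius l
arm 3 at φ=240.0°: (R−r)+L cos θ3 = 0.2134;  centre 3 = (-0.1067, -0.1848, -0.1359)
|centre ₂|²−|centre ₁|² = -0.0042;  |centre ₃|²−|centre ₁|² = -0.0260
[-0.8859 0.4953 -0.1268]·P = -0.0042;  [-0.8134 -0.3696 -0.2719]·P = -0.0260
det = 0.7303;  x = 0.0198+-0.2486z,  y = 0.0268+-0.1886z
into |P−centre ₁|² = l²: 1.0974z² + 0.1292z + -0.1232 = 0;  Δ = 0.5577;  z = -0.3991 or 0.2814 → z<0 root = -0.3991
x = 0.1190, y = 0.1021

(0.1190, 0.1021, -0.3991)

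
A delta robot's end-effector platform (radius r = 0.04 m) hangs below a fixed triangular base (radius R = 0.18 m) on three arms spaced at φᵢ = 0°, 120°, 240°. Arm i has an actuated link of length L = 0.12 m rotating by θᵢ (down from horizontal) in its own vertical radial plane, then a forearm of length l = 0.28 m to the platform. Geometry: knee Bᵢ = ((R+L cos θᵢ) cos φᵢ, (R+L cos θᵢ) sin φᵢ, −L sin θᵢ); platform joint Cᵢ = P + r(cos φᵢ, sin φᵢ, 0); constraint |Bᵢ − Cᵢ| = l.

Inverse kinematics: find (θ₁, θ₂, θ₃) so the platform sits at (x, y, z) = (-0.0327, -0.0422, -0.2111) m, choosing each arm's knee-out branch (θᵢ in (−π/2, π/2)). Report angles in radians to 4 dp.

arm 1 (φ=0.0°): x'=-0.0327, y'=-0.0422
  A cos θ + B sin θ = C:  0.1727·cos θ + -0.2111·sin θ = -0.0507
  θ1 = atan2(B,A) + arccos(C/0.2727) = 0.8727
rotate P by −φ2: (-0.0202, 0.0494, -0.2111)
  A cos θ + B sin θ = C:  0.1602·cos θ + -0.2111·sin θ = -0.0361
  γ=atan2(-0.2111,0.1602)=-0.9216;  ψ=arccos(-0.1363)=1.7075;  θ2=γ+ψ≈0.7859
φ3=240.0° → target in arm frame (0.0529, -0.0072)
  A=0.0871, B=-0.2111, C=(l²−L²−A²−y'²−z²)/(2L)=0.0492
  θ3 = atan2(B,A) + arccos(C/0.2284) = 0.1744

θ₁ = 0.8727, θ₂ = 0.7859, θ₃ = 0.1744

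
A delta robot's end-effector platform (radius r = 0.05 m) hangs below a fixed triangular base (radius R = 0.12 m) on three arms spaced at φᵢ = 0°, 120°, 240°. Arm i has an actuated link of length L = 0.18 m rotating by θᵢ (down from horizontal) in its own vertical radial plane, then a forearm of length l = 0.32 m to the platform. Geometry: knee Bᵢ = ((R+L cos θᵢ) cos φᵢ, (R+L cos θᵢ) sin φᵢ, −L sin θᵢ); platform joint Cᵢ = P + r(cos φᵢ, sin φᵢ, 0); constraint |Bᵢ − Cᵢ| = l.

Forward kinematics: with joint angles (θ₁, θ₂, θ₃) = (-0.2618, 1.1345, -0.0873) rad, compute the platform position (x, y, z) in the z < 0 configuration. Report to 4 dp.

arm 1 at φ=0.0°: e+L cos θ1 = 0.2439;  S1 = (0.2439, 0.0000, 0.0466)
φ2=120.0°: virtual centre (-0.0730, 0.1265, -0.1631), radius l
S3 = (0.2493·cos240.0°, 0.2493·sin240.0°, 0.0157) = (-0.1247, -0.2159, 0.0157)
subtract pairs → two planes through P
[-0.6338 0.2530 -0.4195]·P = -0.0137;  [-0.7370 -0.4318 -0.0618]·P = 0.0008
det = 0.4602;  x = 0.0124+-0.4276z,  y = -0.0230+0.5867z
quadratic in z: (1.5271)z²+(0.0778)z+(-0.0461)=0, √Δ=0.5365 → z ∈ {-0.2011, 0.1502}; z = -0.2011 (taking z<0)
x = 0.0984, y = -0.1410

(0.0984, -0.1410, -0.2011)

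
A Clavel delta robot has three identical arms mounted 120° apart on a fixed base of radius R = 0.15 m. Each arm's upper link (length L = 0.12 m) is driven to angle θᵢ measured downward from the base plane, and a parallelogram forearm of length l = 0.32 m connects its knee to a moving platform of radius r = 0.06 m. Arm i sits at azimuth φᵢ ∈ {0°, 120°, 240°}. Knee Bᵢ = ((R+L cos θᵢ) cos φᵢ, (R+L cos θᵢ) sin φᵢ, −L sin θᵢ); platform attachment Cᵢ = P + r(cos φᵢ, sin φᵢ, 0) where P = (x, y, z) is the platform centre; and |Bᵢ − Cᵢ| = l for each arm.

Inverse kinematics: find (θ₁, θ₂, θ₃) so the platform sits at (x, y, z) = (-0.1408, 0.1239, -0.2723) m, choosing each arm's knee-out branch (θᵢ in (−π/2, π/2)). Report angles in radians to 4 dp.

arm 1 (φ=0.0°): x'=-0.1408, y'=0.1239
  e−x'=0.2308;  (l²−L²−(e−x')²−y'²−z²)/2L = -0.2282
  √(A²+B²)=0.3570;  θ1 = -0.8677+2.2644 ≈ 1.3967
φ2=120.0° → target in arm frame (0.1777, 0.0600)
  A cos θ + B sin θ = C:  -0.0877·cos θ + -0.2723·sin θ = 0.0107
  γ=atan2(-0.2723,-0.0877)=-1.8824;  ψ=arccos(0.0373)=1.5335;  θ2=γ+ψ≈-0.3489
rotate P by −φ3: (-0.0369, -0.1839, -0.2723)
  A=0.1269, B=-0.2723, C=(l²−L²−A²−y'²−z²)/(2L)=-0.1503
  γ=atan2(-0.2723,0.1269)=-1.1347;  ψ=arccos(-0.5002)=2.0946;  θ3=γ+ψ≈0.9599

θ₁ = 1.3967, θ₂ = -0.3489, θ₃ = 0.9599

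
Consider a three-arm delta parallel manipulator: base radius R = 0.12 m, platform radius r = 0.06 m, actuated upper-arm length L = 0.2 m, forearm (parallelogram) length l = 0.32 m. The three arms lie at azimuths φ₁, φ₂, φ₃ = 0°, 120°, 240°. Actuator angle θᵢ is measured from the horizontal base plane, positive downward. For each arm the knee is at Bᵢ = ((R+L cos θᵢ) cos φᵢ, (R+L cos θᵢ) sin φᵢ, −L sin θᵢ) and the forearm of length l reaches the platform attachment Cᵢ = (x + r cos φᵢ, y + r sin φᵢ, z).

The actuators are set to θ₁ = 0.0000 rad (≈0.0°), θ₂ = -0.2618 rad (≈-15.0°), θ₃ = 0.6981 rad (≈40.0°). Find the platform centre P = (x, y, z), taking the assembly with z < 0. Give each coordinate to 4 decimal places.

(0.0290, 0.0964, -0.1994)

φ1=0.0°: virtual centre (0.2600, 0.0000, 0.0000), radius l
φ2=120.0°: virtual centre (-0.1266, 0.2193, 0.0518), radius l
arm 3 at φ=240.0°: e+L cos θ3 = 0.2132;  S3 = (-0.1066, -0.1846, -0.1286)
eliminate P² terms by subtracting sphere 1 from 2 and 3
plane₁₂: -0.7732x+0.4385y+0.1035z = -0.0008
Cramer: x(z) = 0.0046-0.1227z;  y(z) = 0.0062-0.4525z
sphere 1 gives Az²+Bz+C=0 with A=1.2198, B=0.0571, C=-0.0371;  B²−4AC=0.1843;  roots -0.1994, 0.1526;  negative root z = -0.1994
x = 0.0290, y = 0.0964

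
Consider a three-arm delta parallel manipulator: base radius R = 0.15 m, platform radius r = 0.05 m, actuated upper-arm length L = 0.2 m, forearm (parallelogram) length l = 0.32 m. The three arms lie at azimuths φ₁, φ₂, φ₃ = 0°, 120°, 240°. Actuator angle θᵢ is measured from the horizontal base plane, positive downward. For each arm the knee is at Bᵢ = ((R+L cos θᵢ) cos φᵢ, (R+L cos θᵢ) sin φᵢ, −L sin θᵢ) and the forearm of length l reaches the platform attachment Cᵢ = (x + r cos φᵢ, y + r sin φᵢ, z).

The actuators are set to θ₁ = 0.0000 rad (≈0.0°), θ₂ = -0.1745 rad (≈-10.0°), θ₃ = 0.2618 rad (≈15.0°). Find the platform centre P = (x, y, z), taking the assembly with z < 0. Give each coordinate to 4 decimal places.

(0.0034, 0.0208, -0.1184)

centre 1 = (0.3000·cos0.0°, 0.3000·sin0.0°, 0.0000) = (0.3000, 0.0000, 0.0000)
φ2=120.0°: virtual centre (-0.1485, 0.2572, 0.0347), radius l
centre 3 = (0.2932·cos240.0°, 0.2932·sin240.0°, -0.0518) = (-0.1466, -0.2539, -0.0518)
subtract pairs → two planes through P
plane₁₂: -0.8970x+0.5144y+0.0694z = -0.0006
Cramer: x(z) = 0.0011-0.0197z;  y(z) = 0.0007-0.1693z
quadratic in z: (1.0290)z²+(0.0115)z+(-0.0131)=0, √Δ=0.2321 → z ∈ {-0.1184, 0.1072}; z = -0.1184 (taking z<0)
x = 0.0034, y = 0.0208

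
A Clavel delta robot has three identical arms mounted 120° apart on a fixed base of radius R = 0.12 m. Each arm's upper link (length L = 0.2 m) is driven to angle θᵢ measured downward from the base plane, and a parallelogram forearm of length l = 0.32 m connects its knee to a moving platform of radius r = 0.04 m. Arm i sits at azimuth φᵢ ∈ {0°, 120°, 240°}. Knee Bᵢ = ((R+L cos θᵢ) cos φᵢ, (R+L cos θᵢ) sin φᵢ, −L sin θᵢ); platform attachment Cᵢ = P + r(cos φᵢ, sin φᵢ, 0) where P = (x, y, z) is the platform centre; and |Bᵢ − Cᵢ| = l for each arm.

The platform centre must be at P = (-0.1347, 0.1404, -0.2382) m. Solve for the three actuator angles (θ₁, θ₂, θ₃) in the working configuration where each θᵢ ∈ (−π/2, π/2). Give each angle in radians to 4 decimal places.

θ₁ = 1.2216, θ₂ = -0.3490, θ₃ = 0.9602

arm 1 (φ=0.0°): x'=-0.1347, y'=0.1404
  e−x'=0.2147;  (l²−L²−(e−x')²−y'²−z²)/2L = -0.1504
  θ1 = atan2(B,A) + arccos(C/0.3207) = 1.2216
rotate P by −φ2: (0.1889, 0.0465, -0.2382)
  A=-0.1089, B=-0.2382, C=(l²−L²−A²−y'²−z²)/(2L)=-0.0209
  θ2 = atan2(B,A) + arccos(C/0.2619) = -0.3490
φ3=240.0° → target in arm frame (-0.0542, -0.1869)
  A=0.1342, B=-0.2382, C=(l²−L²−A²−y'²−z²)/(2L)=-0.1182
  √(A²+B²)=0.2734;  θ3 = -1.0576+2.0178 ≈ 0.9602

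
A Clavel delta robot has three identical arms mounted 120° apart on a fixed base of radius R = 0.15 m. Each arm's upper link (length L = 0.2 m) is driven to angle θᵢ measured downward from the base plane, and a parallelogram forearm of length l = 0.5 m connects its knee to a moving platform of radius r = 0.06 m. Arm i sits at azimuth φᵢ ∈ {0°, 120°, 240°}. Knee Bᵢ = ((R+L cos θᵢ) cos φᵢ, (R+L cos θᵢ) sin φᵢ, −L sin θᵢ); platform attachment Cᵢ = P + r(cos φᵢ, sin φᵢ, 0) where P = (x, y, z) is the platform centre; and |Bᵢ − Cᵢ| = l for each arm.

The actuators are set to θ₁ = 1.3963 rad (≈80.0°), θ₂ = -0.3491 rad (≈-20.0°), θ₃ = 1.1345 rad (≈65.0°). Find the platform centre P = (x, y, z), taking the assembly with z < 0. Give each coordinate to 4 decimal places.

arm 1 at φ=0.0°: (R−r)+L cos θ1 = 0.1247;  O1 = (0.1247, 0.0000, -0.1970)
φ2=120.0°: virtual centre (-0.1390, 0.2407, 0.0684), radius l
arm 3 at φ=240.0°: (R−r)+L cos θ3 = 0.1745;  O3 = (-0.0873, -0.1511, -0.1813)
eliminate P² terms by subtracting sphere 1 from 2 and 3
plane₁₂: -0.5274x+0.4814y+0.5307z = 0.0276
det = 0.3635;  x = -0.0348+0.4829z,  y = 0.0192+-0.5735z
sphere 1 gives Az²+Bz+C=0 with A=1.5621, B=0.2179, C=-0.1854;  B²−4AC=1.2058;  roots -0.4212, 0.2818;  negative root z = -0.4212
x = -0.2382, y = 0.2607

(-0.2382, 0.2607, -0.4212)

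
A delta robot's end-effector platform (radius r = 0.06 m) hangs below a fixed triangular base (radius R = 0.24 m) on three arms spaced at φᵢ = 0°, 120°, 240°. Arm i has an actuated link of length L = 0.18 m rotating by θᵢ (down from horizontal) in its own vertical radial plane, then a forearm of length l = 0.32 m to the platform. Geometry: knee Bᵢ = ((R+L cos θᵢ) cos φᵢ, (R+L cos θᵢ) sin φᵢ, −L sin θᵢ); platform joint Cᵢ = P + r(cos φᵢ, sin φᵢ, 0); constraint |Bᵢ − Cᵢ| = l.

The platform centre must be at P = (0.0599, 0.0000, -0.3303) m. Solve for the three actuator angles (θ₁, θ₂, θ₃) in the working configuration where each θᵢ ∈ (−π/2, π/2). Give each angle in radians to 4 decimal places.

arm 1 (φ=0.0°): x'=0.0599, y'=0.0000
  e−x'=0.1201;  (l²−L²−(e−x')²−y'²−z²)/2L = -0.1487
  γ=atan2(-0.3303,0.1201)=-1.2220;  ψ=arccos(-0.4230)=2.0076;  θ1=γ+ψ≈0.7855
arm 2 (φ=120.0°): x'=-0.0299, y'=-0.0519
  e−x'=0.2099;  (l²−L²−(e−x')²−y'²−z²)/2L = -0.2385
  √(A²+B²)=0.3914;  θ2 = -1.0046+2.2262 ≈ 1.2216
arm 3 (φ=240.0°): x'=-0.0300, y'=0.0519
  A cos θ + B sin θ = C:  0.2100·cos θ + -0.3303·sin θ = -0.2385
  γ=atan2(-0.3303,0.2100)=-1.0046;  ψ=arccos(-0.6094)=2.2262;  θ3=γ+ψ≈1.2216

θ₁ = 0.7855, θ₂ = 1.2216, θ₃ = 1.2216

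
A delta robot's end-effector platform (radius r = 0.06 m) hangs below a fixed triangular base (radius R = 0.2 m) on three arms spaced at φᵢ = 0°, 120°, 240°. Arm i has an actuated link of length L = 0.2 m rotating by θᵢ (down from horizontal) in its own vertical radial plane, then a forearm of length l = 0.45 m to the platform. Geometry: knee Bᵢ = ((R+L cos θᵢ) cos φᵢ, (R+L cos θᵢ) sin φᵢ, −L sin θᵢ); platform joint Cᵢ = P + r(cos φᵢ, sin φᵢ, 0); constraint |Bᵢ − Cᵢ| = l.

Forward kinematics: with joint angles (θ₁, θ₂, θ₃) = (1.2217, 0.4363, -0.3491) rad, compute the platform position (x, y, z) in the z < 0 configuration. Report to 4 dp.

(-0.2064, -0.0919, -0.3363)

centre 1 = (0.2084·cos0.0°, 0.2084·sin0.0°, -0.1879) = (0.2084, 0.0000, -0.1879)
centre 2 = (0.3213·cos120.0°, 0.3213·sin120.0°, -0.0845) = (-0.1606, 0.2782, -0.0845)
arm 3 at φ=240.0°: ρ3 = 0.3279;  centre 3 = (-0.1640, -0.2840, 0.0684)
|centre ₂|²−|centre ₁|² = 0.0316;  |centre ₃|²−|centre ₁|² = 0.0335
plane₁₂: -0.7381x+0.5564y+0.2068z = 0.0316
det = 0.8336;  x = -0.0439+0.4831z,  y = -0.0014+0.2691z
sphere 1 gives Az²+Bz+C=0 with A=1.3059, B=0.1313, C=-0.1035;  B²−4AC=0.5581;  roots -0.3363, 0.2357;  negative root z = -0.3363
x = -0.2064, y = -0.0919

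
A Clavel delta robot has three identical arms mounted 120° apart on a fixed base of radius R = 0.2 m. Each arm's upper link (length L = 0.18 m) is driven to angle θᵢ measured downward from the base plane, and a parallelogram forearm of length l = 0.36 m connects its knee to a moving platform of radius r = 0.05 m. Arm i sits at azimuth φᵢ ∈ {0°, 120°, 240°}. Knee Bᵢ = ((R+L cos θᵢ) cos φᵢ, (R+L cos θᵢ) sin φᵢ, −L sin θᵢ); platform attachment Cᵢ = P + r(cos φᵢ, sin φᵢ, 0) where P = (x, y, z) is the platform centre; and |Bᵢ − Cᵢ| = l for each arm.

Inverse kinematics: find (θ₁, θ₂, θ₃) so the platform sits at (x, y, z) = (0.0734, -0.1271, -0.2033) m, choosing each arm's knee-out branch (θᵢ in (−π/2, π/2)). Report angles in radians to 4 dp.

θ₁ = -0.0872, θ₂ = 1.2215, θ₃ = -0.0870

φ1=0.0° → target in arm frame (0.0734, -0.1271)
  e−x'=0.0766;  (l²−L²−(e−x')²−y'²−z²)/2L = 0.0940
  √(A²+B²)=0.2173;  θ1 = -1.2105+1.1232 ≈ -0.0872
φ2=120.0° → target in arm frame (-0.1468, 0.0000)
  A=0.2968, B=-0.2033, C=(l²−L²−A²−y'²−z²)/(2L)=-0.0895
  √(A²+B²)=0.3597;  θ2 = -0.6006+1.8221 ≈ 1.2215
rotate P by −φ3: (0.0734, 0.1271, -0.2033)
  A=0.0766, B=-0.2033, C=(l²−L²−A²−y'²−z²)/(2L)=0.0940
  √(A²+B²)=0.2173;  θ3 = -1.2103+1.1234 ≈ -0.0870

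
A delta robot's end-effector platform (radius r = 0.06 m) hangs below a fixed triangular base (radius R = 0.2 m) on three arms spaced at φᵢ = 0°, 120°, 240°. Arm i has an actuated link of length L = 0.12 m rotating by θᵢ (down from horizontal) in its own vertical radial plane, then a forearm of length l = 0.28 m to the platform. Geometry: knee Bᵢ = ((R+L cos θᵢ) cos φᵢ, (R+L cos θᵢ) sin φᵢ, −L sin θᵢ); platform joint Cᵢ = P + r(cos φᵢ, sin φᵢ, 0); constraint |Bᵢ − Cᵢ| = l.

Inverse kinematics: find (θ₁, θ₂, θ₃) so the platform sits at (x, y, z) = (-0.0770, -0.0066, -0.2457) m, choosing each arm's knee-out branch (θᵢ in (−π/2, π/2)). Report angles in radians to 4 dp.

θ₁ = 1.3093, θ₂ = 0.6111, θ₃ = 0.5234

φ1=0.0° → target in arm frame (-0.0770, -0.0066)
  e−x'=0.2170;  (l²−L²−(e−x')²−y'²−z²)/2L = -0.1813
  √(A²+B²)=0.3278;  θ1 = -0.8473+2.1567 ≈ 1.3093
rotate P by −φ2: (0.0328, 0.0700, -0.2457)
  A cos θ + B sin θ = C:  0.1072·cos θ + -0.2457·sin θ = -0.0532
  θ2 = atan2(B,A) + arccos(C/0.2681) = 0.6111
rotate P by −φ3: (0.0442, -0.0634, -0.2457)
  A=0.0958, B=-0.2457, C=(l²−L²−A²−y'²−z²)/(2L)=-0.0398
  γ=atan2(-0.2457,0.0958)=-1.1991;  ψ=arccos(-0.1511)=1.7224;  θ3=γ+ψ≈0.5234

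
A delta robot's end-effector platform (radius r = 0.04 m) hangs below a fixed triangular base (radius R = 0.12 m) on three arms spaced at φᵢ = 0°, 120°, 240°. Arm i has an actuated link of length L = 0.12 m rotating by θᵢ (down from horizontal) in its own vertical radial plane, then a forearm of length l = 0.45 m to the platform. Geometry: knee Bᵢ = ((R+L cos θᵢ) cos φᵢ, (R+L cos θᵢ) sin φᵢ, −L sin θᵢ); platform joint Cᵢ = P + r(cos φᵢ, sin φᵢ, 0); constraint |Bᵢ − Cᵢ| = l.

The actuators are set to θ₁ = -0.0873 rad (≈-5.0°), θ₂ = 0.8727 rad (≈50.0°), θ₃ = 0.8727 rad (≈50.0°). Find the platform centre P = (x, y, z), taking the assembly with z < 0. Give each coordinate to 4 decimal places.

(0.1738, 0.0000, -0.4388)

arm 1 at φ=0.0°: ρ1 = 0.1995;  centre 1 = (0.1995, 0.0000, 0.0105)
φ2=120.0°: virtual centre (-0.0786, 0.1361, -0.0919), radius l
φ3=240.0°: virtual centre (-0.0786, -0.1361, -0.0919), radius l
eliminate P² terms by subtracting sphere 1 from 2 and 3
linear system: -0.5562x+0.2722y = -0.0068−-0.2048z; -0.5562x+-0.2722y = -0.0068−-0.2048z
Cramer: x(z) = 0.0122-0.3682z;  y(z) = 0.0000+0.0000z
quadratic in z: (1.1355)z²+(0.1170)z+(-0.1673)=0, √Δ=0.8795 → z ∈ {-0.4388, 0.3357}; z = -0.4388 (taking z<0)
x = 0.1738, y = 0.0000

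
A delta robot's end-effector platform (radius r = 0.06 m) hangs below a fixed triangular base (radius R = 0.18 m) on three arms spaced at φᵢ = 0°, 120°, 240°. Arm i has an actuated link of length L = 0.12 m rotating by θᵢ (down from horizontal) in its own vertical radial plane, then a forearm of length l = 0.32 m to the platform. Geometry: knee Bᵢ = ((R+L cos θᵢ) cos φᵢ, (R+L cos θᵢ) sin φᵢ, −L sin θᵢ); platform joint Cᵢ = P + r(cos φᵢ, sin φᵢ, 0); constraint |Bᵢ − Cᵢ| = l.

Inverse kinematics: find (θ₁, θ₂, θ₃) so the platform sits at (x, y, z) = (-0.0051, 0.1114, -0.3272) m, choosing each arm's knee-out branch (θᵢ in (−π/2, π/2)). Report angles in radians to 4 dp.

θ₁ = 0.9601, θ₂ = 0.3491, θ₃ = 1.3965

φ1=0.0° → target in arm frame (-0.0051, 0.1114)
  e−x'=0.1251;  (l²−L²−(e−x')²−y'²−z²)/2L = -0.1963
  γ=atan2(-0.3272,0.1251)=-1.2056;  ψ=arccos(-0.5605)=2.1657;  θ1=γ+ψ≈0.9601
φ2=120.0° → target in arm frame (0.0990, -0.0513)
  A cos θ + B sin θ = C:  0.0210·cos θ + -0.3272·sin θ = -0.0922
  θ2 = atan2(B,A) + arccos(C/0.3279) = 0.3491
φ3=240.0° → target in arm frame (-0.0939, -0.0601)
  e−x'=0.2139;  (l²−L²−(e−x')²−y'²−z²)/2L = -0.2852
  γ=atan2(-0.3272,0.2139)=-0.9918;  ψ=arccos(-0.7294)=2.3883;  θ3=γ+ψ≈1.3965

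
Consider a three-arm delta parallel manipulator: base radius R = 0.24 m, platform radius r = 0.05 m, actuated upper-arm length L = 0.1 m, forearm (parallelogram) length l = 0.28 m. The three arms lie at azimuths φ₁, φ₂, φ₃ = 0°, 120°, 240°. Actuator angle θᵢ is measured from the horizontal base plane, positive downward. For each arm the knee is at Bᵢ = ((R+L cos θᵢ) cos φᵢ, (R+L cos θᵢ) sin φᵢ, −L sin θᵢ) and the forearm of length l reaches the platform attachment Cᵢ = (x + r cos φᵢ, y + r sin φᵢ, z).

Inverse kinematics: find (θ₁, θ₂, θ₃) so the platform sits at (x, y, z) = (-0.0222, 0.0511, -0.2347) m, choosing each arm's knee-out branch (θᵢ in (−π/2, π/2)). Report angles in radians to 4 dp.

θ₁ = 1.3084, θ₂ = 0.6107, θ₃ = 1.3965

arm 1 (φ=0.0°): x'=-0.0222, y'=0.0511
  A cos θ + B sin θ = C:  0.2122·cos θ + -0.2347·sin θ = -0.1716
  γ=atan2(-0.2347,0.2122)=-0.8357;  ψ=arccos(-0.5424)=2.1441;  θ1=γ+ψ≈1.3084
rotate P by −φ2: (0.0554, -0.0063, -0.2347)
  A=0.1346, B=-0.2347, C=(l²−L²−A²−y'²−z²)/(2L)=-0.0243
  γ=atan2(-0.2347,0.1346)=-1.0499;  ψ=arccos(-0.0897)=1.6606;  θ2=γ+ψ≈0.6107
φ3=240.0° → target in arm frame (-0.0332, -0.0448)
  A=0.2232, B=-0.2347, C=(l²−L²−A²−y'²−z²)/(2L)=-0.1924
  θ3 = atan2(B,A) + arccos(C/0.3239) = 1.3965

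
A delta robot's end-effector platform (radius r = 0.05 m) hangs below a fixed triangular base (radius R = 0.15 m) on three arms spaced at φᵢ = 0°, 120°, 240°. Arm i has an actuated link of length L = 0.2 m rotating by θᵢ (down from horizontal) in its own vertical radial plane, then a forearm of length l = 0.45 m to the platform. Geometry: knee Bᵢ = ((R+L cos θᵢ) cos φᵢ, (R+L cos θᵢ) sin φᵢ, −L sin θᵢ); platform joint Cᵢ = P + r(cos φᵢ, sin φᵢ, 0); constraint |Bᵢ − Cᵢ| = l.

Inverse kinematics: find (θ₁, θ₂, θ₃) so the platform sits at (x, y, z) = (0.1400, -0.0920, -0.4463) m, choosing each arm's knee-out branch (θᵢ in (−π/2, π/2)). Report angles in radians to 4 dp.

rotate P by −φ1: (0.1400, -0.0920, -0.4463)
  A=-0.0400, B=-0.4463, C=(l²−L²−A²−y'²−z²)/(2L)=-0.1169
  √(A²+B²)=0.4481;  θ1 = -1.6602+1.8347 ≈ 0.1745
arm 2 (φ=120.0°): x'=-0.1497, y'=-0.0752
  A=0.2497, B=-0.4463, C=(l²−L²−A²−y'²−z²)/(2L)=-0.2617
  θ2 = atan2(B,A) + arccos(C/0.5114) = 1.0473
φ3=240.0° → target in arm frame (0.0097, 0.1672)
  A=0.0903, B=-0.4463, C=(l²−L²−A²−y'²−z²)/(2L)=-0.1820
  θ3 = atan2(B,A) + arccos(C/0.4553) = 0.6109

θ₁ = 0.1745, θ₂ = 1.0473, θ₃ = 0.6109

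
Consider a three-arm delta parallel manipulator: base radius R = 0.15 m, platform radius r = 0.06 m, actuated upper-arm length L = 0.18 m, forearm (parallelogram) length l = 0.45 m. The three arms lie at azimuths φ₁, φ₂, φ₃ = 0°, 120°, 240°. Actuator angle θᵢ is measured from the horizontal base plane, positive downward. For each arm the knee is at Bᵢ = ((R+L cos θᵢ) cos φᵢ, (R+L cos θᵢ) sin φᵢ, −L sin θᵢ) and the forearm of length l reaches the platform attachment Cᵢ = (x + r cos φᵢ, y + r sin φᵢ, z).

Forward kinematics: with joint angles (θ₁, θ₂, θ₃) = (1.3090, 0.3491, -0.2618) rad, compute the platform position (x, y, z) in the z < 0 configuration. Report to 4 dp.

(-0.2647, -0.0852, -0.3588)

centre 1 = (0.1366·cos0.0°, 0.1366·sin0.0°, -0.1739) = (0.1366, 0.0000, -0.1739)
φ2=120.0°: virtual centre (-0.1296, 0.2244, -0.0616), radius l
arm 3 at φ=240.0°: ρ3 = 0.2639;  centre 3 = (-0.1319, -0.2285, 0.0466)
|centre ₂|²−|centre ₁|² = 0.0221;  |centre ₃|²−|centre ₁|² = 0.0229
linear system: -0.5323x+0.4488y = 0.0221−0.2246z; -0.5370x+-0.4570y = 0.0229−0.4409z
Cramer: x(z) = -0.0420+0.6205z;  y(z) = -0.0007+0.2356z
into |P−centre ₁|² = l²: 1.4406z² + 0.1257z + -0.1404 = 0;  Δ = 0.8246;  z = -0.3588 or 0.2716 → z<0 root = -0.3588
x = -0.2647, y = -0.0852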